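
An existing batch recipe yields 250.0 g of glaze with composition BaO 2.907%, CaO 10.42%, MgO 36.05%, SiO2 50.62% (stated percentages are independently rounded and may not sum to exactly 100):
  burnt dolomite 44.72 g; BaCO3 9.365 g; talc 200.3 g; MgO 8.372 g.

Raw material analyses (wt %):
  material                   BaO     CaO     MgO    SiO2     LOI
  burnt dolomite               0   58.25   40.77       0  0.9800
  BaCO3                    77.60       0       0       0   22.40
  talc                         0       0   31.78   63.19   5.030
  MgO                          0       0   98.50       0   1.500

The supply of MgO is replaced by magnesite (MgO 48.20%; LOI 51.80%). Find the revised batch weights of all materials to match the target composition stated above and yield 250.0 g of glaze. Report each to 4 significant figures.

Revised batch per 250.0 g glaze:
  burnt dolomite: 44.72 g
  BaCO3: 9.365 g
  talc: 200.3 g
  magnesite: 17.11 g
Total batch = 271.5 g; LOI loss = 21.47 g

Each numeric step maintains exact precision in all steps — rounding to 4 significant digits applies to every working value as printed — a single rounding yields every reported number. Derived quantities, including glass mass, totals, four oxide percentages, yield, ignition loss, are re-derived starting from the weights on 250.0 g of glass at full float precision, as given in either problem or answer.
Target masses of each oxide per 250.0 g glaze:
  BaO: 2.907% × 250.0 = 7.268 g
  CaO: 10.42% × 250.0 = 26.05 g
  MgO: 36.05% × 250.0 = 90.12 g
  SiO2: 50.62% × 250.0 = 126.6 g
Verifying the oxide balance given the weights on record, versus the basis set out (sums match the target masses within answer rounding):
  BaO: 9.365·0.7760 = 7.267 g (target 7.268 g)
  CaO: 44.72·0.5825 = 26.05 g (target 26.05 g)
  MgO: 44.72·0.4077 + 200.3·0.3178 + 17.11·0.4820 = 90.13 g (target 90.12 g)
  SiO2: 200.3·0.6319 = 126.6 g (target 126.6 g)
Mass balance on the glass: total charge less LOI = 250.0 g (per-oxide target masses sum to 250.0 g; basis as stated: 250.0 g — rounding explains the deltas).
Summing the batch: Σ batch = 271.5 g; the LOI term Σ batch·LOI equals 21.47 g; yield = glass ÷ total batch = 92.09%.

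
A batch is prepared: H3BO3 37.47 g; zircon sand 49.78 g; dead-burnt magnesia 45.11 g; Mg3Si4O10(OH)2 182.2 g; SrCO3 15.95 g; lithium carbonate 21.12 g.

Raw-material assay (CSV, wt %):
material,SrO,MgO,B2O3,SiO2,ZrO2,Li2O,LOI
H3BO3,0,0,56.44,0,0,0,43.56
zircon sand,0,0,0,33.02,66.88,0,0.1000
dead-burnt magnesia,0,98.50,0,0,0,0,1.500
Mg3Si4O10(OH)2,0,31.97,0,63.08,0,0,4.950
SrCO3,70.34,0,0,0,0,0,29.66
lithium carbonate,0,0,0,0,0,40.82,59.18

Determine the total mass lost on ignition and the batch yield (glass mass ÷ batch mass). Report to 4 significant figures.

LOI loss = 43.30 g; glass = 308.3 g; yield = 87.69%

Intermediates are printed, rounded to 4 significant figures, as written — every computation maintains full precision from start to finish; exactly one rounding goes into every reported number. The derived quantities are recomputed in full float precision (yield, the six compositions, net glass mass, LOI, totals) using the weight values per 308.3 g of glass, as set out in question or answer.
LOI of each material in turn:
  H3BO3: 37.47 × 0.4356 = 16.32 g
  zircon sand: 49.78 × 0.001000 = 0.04978 g
  dead-burnt magnesia: 45.11 × 0.01500 = 0.6766 g
  Mg3Si4O10(OH)2: 182.2 × 0.04950 = 9.019 g
  SrCO3: 15.95 × 0.2966 = 4.731 g
  lithium carbonate: 21.12 × 0.5918 = 12.50 g
Total LOI = 43.30 g
Glass = batch − LOI = 351.6 − 43.30 = 308.3 g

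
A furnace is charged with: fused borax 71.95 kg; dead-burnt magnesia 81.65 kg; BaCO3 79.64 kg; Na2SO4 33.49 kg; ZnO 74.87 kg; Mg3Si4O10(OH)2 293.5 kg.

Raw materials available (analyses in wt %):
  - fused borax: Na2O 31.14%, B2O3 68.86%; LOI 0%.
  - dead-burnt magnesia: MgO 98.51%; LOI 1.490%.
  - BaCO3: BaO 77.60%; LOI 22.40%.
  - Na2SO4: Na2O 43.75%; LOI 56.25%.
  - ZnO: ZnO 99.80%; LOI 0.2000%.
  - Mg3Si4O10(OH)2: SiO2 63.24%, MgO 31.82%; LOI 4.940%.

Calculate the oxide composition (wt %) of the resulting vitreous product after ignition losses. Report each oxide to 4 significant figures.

Glass mass = 582.6 kg (batch 635.1 − LOI 52.54).
Composition: BaO 10.61%, ZnO 12.83%, Na2O 6.361%, SiO2 31.86%, MgO 29.84%, B2O3 8.505%

Each numeric step runs at full precision at every stage — intermediates are shown, rounded to four significant digits, when written out; every reported value takes just one rounding — all derived quantities are rebuilt at exact precision (yield, ignition loss, six oxide percentages, totals, net glass mass) from the weighed amounts on 582.6 kg of glass, as given in the question or the answer.
Per-oxide mass from batch:
  BaO: 79.64·0.7760 = 61.80 kg
  ZnO: 74.87·0.9980 = 74.72 kg
  Na2O: 71.95·0.3114 + 33.49·0.4375 = 37.06 kg
  SiO2: 293.5·0.6324 = 185.6 kg
  MgO: 81.65·0.9851 + 293.5·0.3182 = 173.8 kg
  B2O3: 71.95·0.6886 = 49.54 kg
LOI: 81.65·0.01490 + 79.64·0.2240 + 33.49·0.5625 + 74.87·0.002000 + 293.5·0.04940 = 52.54 kg
batch − LOI leaves glass = 635.1 − 52.54 = 582.6 kg (= the summed oxide contributions)
wt %: oxide over glass, times 100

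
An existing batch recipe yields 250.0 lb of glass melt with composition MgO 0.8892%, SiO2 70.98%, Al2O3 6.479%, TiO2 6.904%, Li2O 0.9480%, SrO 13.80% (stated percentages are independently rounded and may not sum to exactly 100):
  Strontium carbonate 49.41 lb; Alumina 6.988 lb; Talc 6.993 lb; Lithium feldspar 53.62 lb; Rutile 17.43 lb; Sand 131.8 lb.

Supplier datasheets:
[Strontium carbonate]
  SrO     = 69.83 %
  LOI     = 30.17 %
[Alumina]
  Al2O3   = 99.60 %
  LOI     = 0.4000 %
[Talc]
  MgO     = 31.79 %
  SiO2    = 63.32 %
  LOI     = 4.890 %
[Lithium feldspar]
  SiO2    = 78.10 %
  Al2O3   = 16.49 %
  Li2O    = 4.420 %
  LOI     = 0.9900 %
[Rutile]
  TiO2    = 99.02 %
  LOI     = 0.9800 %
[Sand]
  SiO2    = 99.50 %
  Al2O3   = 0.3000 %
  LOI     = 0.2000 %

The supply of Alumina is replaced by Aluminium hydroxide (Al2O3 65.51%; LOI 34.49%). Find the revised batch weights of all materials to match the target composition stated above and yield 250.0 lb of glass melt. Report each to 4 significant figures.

Working values are displayed (rounded to four significant digits) when written out. Full precision is held through every step — each reported number undergoes a single rounding — derived quantities, including the six compositions, glass mass, the yield, the totals, ignition loss, are re-derived starting from the weights on 250.0 lb of glass at exact precision, as they appear in the question or the answer.
Per-oxide target masses for 250.0 lb glass melt:
  MgO: 0.8892% × 250.0 = 2.223 lb
  SiO2: 70.98% × 250.0 = 177.4 lb
  Al2O3: 6.479% × 250.0 = 16.20 lb
  TiO2: 6.904% × 250.0 = 17.26 lb
  Li2O: 0.9480% × 250.0 = 2.370 lb
  SrO: 13.80% × 250.0 = 34.50 lb
Per-oxide balance check applying the batch weights above, against the basis in use (each sum matches its target mass net of answer rounding effects):
  MgO: 6.993·0.3179 = 2.223 lb (target 2.223 lb)
  SiO2: 6.993·0.6332 + 53.62·0.7810 + 131.8·0.9950 = 177.4 lb (target 177.4 lb)
  Al2O3: 10.62·0.6551 + 53.62·0.1649 + 131.8·0.003000 = 16.19 lb (target 16.20 lb)
  TiO2: 17.43·0.9902 = 17.26 lb (target 17.26 lb)
  Li2O: 53.62·0.04420 = 2.370 lb (target 2.370 lb)
  SrO: 49.41·0.6983 = 34.50 lb (target 34.50 lb)
Mass balance on the glass: net batch after ignition = 250.0 lb (oxide target masses add up to 250.0 lb; versus the stated basis of 250.0 lb — any gap is answer rounding).
Adding the batch up: Σ batch = 269.9 lb; ignition loss, Σ(batch × LOI) = 19.88 lb; yield = glass ÷ total batch = 92.63%.

Revised batch per 250.0 lb glass melt:
  Strontium carbonate: 49.41 lb
  Aluminium hydroxide: 10.62 lb
  Talc: 6.993 lb
  Lithium feldspar: 53.62 lb
  Rutile: 17.43 lb
  Sand: 131.8 lb
Total batch = 269.9 lb; LOI loss = 19.88 lb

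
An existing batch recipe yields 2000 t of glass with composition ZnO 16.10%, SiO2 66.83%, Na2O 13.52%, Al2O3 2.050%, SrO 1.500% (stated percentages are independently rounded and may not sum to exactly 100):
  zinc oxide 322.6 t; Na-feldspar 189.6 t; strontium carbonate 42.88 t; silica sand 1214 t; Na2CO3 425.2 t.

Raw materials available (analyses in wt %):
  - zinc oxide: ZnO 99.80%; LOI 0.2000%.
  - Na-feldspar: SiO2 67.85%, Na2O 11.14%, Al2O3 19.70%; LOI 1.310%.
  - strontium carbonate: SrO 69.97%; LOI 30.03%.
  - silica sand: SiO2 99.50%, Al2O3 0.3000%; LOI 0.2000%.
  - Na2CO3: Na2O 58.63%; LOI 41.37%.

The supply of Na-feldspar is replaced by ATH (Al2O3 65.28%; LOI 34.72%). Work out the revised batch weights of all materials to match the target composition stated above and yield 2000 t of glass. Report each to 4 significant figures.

Full precision is held through every step — working values are printed with 4-significant-figure rounding across the worked steps — every reported value is rounded exactly once; the derived quantities are computed starting from the weights per 2000 t of glass at full precision (the totals, glass mass, the five compositions, the yield, LOI) exactly as shown in the question or the answer.
Target masses of each oxide per 2000 t glass:
  ZnO: 16.10% × 2000 = 322.0 t
  SiO2: 66.83% × 2000 = 1337 t
  Na2O: 13.52% × 2000 = 270.4 t
  Al2O3: 2.050% × 2000 = 41.00 t
  SrO: 1.500% × 2000 = 30.00 t
A balance pass over the oxides, on the weights just shown, per the basis as stated (every target is met by its sum once rounding is allowed for):
  ZnO: 322.6·0.9980 = 322.0 t (target 322.0 t)
  SiO2: 1343·0.9950 = 1336 t (target 1337 t)
  Na2O: 461.2·0.5863 = 270.4 t (target 270.4 t)
  Al2O3: 56.63·0.6528 + 1343·0.003000 = 41.00 t (target 41.00 t)
  SrO: 42.88·0.6997 = 30.00 t (target 30.00 t)
Glass mass check: whole batch net of LOI = 2000 t (targets for the oxides total 2000 t; basis as stated: 2000 t — any gap is answer rounding).
Whole-batch sum: Σ batch = 2226 t; the LOI term Σ batch·LOI equals 226.7 t; glass ÷ batch gives a yield of 89.82%.

Revised batch per 2000 t glass:
  zinc oxide: 322.6 t
  ATH: 56.63 t
  strontium carbonate: 42.88 t
  silica sand: 1343 t
  Na2CO3: 461.2 t
Total batch = 2226 t; LOI loss = 226.7 t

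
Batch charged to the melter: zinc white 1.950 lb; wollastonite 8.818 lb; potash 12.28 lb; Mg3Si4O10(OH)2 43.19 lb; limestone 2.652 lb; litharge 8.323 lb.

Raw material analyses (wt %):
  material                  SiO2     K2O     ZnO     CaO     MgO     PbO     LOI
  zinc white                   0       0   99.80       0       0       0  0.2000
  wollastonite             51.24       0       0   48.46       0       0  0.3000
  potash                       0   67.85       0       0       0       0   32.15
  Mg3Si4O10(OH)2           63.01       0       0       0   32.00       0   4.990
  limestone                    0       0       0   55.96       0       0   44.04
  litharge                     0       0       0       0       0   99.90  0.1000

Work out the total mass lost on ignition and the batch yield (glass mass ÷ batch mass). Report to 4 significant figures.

LOI loss = 7.310 lb; glass = 69.90 lb; yield = 90.53%

Full precision is maintained all the way through; rounding to four significant digits applies to every in-between result as printed. Every reported result includes exactly one rounding — all derived quantities are computed starting from the weights at 69.90 lb of glass in full precision (yield, net glass mass, ignition loss, totals, the six compositions) precisely as stated by the problem or the answer.
Each material's LOI contribution:
  zinc white: 1.950 × 0.002000 = 0.003900 lb
  wollastonite: 8.818 × 0.003000 = 0.02645 lb
  potash: 12.28 × 0.3215 = 3.948 lb
  Mg3Si4O10(OH)2: 43.19 × 0.04990 = 2.155 lb
  limestone: 2.652 × 0.4404 = 1.168 lb
  litharge: 8.323 × 0.001000 = 0.008323 lb
Total LOI = 7.310 lb
Glass = batch − LOI = 77.21 − 7.310 = 69.90 lb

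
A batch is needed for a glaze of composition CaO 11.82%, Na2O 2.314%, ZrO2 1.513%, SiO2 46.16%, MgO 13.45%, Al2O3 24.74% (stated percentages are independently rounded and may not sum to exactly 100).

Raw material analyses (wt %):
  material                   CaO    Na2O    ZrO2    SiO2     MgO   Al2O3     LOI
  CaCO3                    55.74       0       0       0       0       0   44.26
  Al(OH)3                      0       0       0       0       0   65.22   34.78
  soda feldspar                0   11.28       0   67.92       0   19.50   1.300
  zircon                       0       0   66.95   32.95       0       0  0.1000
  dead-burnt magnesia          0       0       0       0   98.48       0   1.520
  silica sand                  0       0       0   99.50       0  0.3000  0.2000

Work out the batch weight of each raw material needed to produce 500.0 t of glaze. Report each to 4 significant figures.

Batch per 500.0 t glaze:
  CaCO3: 106.0 t
  Al(OH)3: 158.3 t
  soda feldspar: 102.6 t
  zircon: 11.30 t
  dead-burnt magnesia: 68.29 t
  silica sand: 158.2 t
Total batch = 604.7 t; LOI loss = 104.7 t; yield = 82.69%

The working math runs at full precision in every operation — values along the way appear, with 4-significant-digit rounding, at each printed step; a single rounding completes every reported figure; derived quantities are re-derived at full float precision (LOI, the six compositions, net glass mass, the totals, the yield) from the batch weights for 500.0 t of glass exactly as printed in problem or answer.
Target masses of each oxide per 500.0 t glaze:
  CaO: 11.82% × 500.0 = 59.10 t
  Na2O: 2.314% × 500.0 = 11.57 t
  ZrO2: 1.513% × 500.0 = 7.565 t
  SiO2: 46.16% × 500.0 = 230.8 t
  MgO: 13.45% × 500.0 = 67.25 t
  Al2O3: 24.74% × 500.0 = 123.7 t
Checking each oxide sum with the batch weights as given, at the basis given (delivered sums recover each target up to rounding of the answer):
  CaO: 106.0·0.5574 = 59.08 t (target 59.10 t)
  Na2O: 102.6·0.1128 = 11.57 t (target 11.57 t)
  ZrO2: 11.30·0.6695 = 7.565 t (target 7.565 t)
  SiO2: 102.6·0.6792 + 11.30·0.3295 + 158.2·0.9950 = 230.8 t (target 230.8 t)
  MgO: 68.29·0.9848 = 67.25 t (target 67.25 t)
  Al2O3: 158.3·0.6522 + 102.6·0.1950 + 158.2·0.003000 = 123.7 t (target 123.7 t)
Glass mass check: net batch after ignition = 500.0 t (the Σ of target masses is 500.0 t; versus the stated basis of 500.0 t — any gap is answer rounding).
Total batch = Σ batch = 604.7 t; Σ batch·LOI gives LOI loss = 104.7 t; yield = glass ÷ total batch = 82.69%.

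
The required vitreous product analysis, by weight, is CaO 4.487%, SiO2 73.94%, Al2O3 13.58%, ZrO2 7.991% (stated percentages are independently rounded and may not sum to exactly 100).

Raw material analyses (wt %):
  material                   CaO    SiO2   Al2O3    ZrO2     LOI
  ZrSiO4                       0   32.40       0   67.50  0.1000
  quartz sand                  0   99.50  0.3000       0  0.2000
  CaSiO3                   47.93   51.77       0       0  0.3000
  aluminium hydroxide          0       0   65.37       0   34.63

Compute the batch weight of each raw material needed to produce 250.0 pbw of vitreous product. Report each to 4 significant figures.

Batch per 250.0 pbw vitreous product:
  ZrSiO4: 29.60 pbw
  quartz sand: 164.0 pbw
  CaSiO3: 23.40 pbw
  aluminium hydroxide: 51.18 pbw
Total batch = 268.2 pbw; LOI loss = 18.15 pbw; yield = 93.23%

Working values are printed (rounded to 4 significant figures) in the working — full precision is carried all the way through; each reported number sees exactly one rounding. All derived quantities (LOI, the yield, totals, the four compositions, net glass mass) are recomputed starting from the weights per 250.0 pbw of glass at exact precision as written in the problem or the answer.
The oxide mass targets at 250.0 pbw vitreous product:
  CaO: 4.487% × 250.0 = 11.22 pbw
  SiO2: 73.94% × 250.0 = 184.8 pbw
  Al2O3: 13.58% × 250.0 = 33.95 pbw
  ZrO2: 7.991% × 250.0 = 19.98 pbw
Sums-versus-targets review using the reported weights, relative to the basis at hand (every target is met by its sum once rounding is allowed for):
  CaO: 23.40·0.4793 = 11.22 pbw (target 11.22 pbw)
  SiO2: 29.60·0.3240 + 164.0·0.9950 + 23.40·0.5177 = 184.9 pbw (target 184.8 pbw)
  Al2O3: 164.0·0.003000 + 51.18·0.6537 = 33.95 pbw (target 33.95 pbw)
  ZrO2: 29.60·0.6750 = 19.98 pbw (target 19.98 pbw)
The glass-mass cross-check: total batch − LOI = 250.0 pbw (the Σ of target masses is 250.0 pbw; with the basis standing at 250.0 pbw — a pure rounding effect).
Whole-batch sum: Σ batch = 268.2 pbw; loss to ignition Σ batch·LOI = 18.15 pbw; yield, glass over the total, = 93.23%.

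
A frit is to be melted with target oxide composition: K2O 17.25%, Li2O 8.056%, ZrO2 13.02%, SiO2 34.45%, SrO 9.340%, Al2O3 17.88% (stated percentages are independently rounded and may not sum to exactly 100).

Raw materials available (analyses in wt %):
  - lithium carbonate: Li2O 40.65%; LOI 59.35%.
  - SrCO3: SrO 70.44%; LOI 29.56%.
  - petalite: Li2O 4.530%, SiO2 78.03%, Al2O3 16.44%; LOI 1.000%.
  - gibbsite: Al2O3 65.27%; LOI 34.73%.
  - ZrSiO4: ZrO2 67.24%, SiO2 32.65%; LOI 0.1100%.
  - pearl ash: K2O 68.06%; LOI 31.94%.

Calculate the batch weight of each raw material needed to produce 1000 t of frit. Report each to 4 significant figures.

Batch per 1000 t frit:
  lithium carbonate: 158.0 t
  SrCO3: 132.6 t
  petalite: 360.5 t
  gibbsite: 183.1 t
  ZrSiO4: 193.6 t
  pearl ash: 253.5 t
Total batch = 1281 t; LOI loss = 281.3 t; yield = 78.04%

All internal work runs at exact precision at each step — intermediates appear, rounded to 4 significant digits, as written; every reported number is rounded once only — all derived quantities (glass mass, six oxide percentages, LOI, the yield, the totals) are carried using the weight values per 1000 t of glass in full float precision, as they appear in question or answer.
Oxide mass targets, per 1000 t frit:
  K2O: 17.25% × 1000 = 172.5 t
  Li2O: 8.056% × 1000 = 80.56 t
  ZrO2: 13.02% × 1000 = 130.2 t
  SiO2: 34.45% × 1000 = 344.5 t
  SrO: 9.340% × 1000 = 93.40 t
  Al2O3: 17.88% × 1000 = 178.8 t
Mass-balance tally per oxide given the weights on record, relative to the basis at hand (sum by sum, the targets are met exact up to rounding of places):
  K2O: 253.5·0.6806 = 172.5 t (target 172.5 t)
  Li2O: 158.0·0.4065 + 360.5·0.04530 = 80.56 t (target 80.56 t)
  ZrO2: 193.6·0.6724 = 130.2 t (target 130.2 t)
  SiO2: 360.5·0.7803 + 193.6·0.3265 = 344.5 t (target 344.5 t)
  SrO: 132.6·0.7044 = 93.40 t (target 93.40 t)
  Al2O3: 360.5·0.1644 + 183.1·0.6527 = 178.8 t (target 178.8 t)
Glass-mass bookkeeping: whole batch net of LOI = 1000 t (the targets, summed, come to 1000 t; the stated basis being 1000 t — deltas are rounding alone).
Whole-batch sum: Σ batch = 1281 t; ignition loss, Σ(batch × LOI) = 281.3 t; yield, glass over the total, = 78.04%.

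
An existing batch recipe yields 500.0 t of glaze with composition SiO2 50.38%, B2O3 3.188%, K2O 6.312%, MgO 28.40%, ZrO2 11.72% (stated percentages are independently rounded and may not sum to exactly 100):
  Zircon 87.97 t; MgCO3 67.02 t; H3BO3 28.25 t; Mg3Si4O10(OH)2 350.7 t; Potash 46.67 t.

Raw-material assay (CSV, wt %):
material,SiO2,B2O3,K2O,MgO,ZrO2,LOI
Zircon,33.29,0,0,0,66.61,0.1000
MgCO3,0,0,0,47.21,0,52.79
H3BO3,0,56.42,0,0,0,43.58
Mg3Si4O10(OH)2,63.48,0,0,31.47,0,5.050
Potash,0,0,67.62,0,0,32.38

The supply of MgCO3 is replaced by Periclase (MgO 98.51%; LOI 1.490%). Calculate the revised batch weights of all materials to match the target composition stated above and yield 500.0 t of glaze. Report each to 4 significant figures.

Revised batch per 500.0 t glaze:
  Zircon: 87.97 t
  Periclase: 32.12 t
  H3BO3: 28.25 t
  Mg3Si4O10(OH)2: 350.7 t
  Potash: 46.67 t
Total batch = 545.7 t; LOI loss = 45.70 t

The working math carries full float precision through every step. Working values are displayed rounded to 4 significant digits within the worked lines; every reported result is rounded a single time — derived quantities (the yield, five oxide percentages, glass mass, the totals, ignition loss) are rebuilt from the weighed amounts for 500.0 t of glass in exact precision, exactly as printed in the problem or the answer.
Target oxide masses per 500.0 t glaze:
  SiO2: 50.38% × 500.0 = 251.9 t
  B2O3: 3.188% × 500.0 = 15.94 t
  K2O: 6.312% × 500.0 = 31.56 t
  MgO: 28.40% × 500.0 = 142.0 t
  ZrO2: 11.72% × 500.0 = 58.60 t
Sums-versus-targets review given the weights on record, at the basis given (summed amounts equal target values exact up to rounding of places):
  SiO2: 87.97·0.3329 + 350.7·0.6348 = 251.9 t (target 251.9 t)
  B2O3: 28.25·0.5642 = 15.94 t (target 15.94 t)
  K2O: 46.67·0.6762 = 31.56 t (target 31.56 t)
  MgO: 32.12·0.9851 + 350.7·0.3147 = 142.0 t (target 142.0 t)
  ZrO2: 87.97·0.6661 = 58.60 t (target 58.60 t)
Glass-mass closure: whole batch net of LOI = 500.0 t (the targets, summed, come to 500.0 t; versus the stated basis of 500.0 t — deltas are rounding alone).
Batch total: Σ batch = 545.7 t; ignition loss, Σ(batch × LOI) = 45.70 t; the yield ratio, glass ÷ batch: 91.63%.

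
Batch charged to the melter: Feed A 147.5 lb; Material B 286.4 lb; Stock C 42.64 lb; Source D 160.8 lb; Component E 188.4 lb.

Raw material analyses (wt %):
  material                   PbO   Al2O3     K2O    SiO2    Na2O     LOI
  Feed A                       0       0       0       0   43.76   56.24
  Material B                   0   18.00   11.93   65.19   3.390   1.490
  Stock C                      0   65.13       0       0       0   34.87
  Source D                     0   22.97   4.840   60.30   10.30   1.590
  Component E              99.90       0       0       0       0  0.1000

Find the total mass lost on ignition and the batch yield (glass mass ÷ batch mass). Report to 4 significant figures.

All internal work carries full precision through the solve; working values are displayed with 4-significant-figure rounding in the printout — exactly one rounding lands on every reported figure. The derived quantities are recomputed at exact precision (LOI, totals, glass mass, the yield, the five compositions) from the weighed amounts on 720.9 lb of glass, precisely as stated by the question or the answer.
LOI of each material in turn:
  Feed A: 147.5 × 0.5624 = 82.95 lb
  Material B: 286.4 × 0.01490 = 4.267 lb
  Stock C: 42.64 × 0.3487 = 14.87 lb
  Source D: 160.8 × 0.01590 = 2.557 lb
  Component E: 188.4 × 0.001000 = 0.1884 lb
Total LOI = 104.8 lb
Glass = batch − LOI = 825.7 − 104.8 = 720.9 lb

LOI loss = 104.8 lb; glass = 720.9 lb; yield = 87.30%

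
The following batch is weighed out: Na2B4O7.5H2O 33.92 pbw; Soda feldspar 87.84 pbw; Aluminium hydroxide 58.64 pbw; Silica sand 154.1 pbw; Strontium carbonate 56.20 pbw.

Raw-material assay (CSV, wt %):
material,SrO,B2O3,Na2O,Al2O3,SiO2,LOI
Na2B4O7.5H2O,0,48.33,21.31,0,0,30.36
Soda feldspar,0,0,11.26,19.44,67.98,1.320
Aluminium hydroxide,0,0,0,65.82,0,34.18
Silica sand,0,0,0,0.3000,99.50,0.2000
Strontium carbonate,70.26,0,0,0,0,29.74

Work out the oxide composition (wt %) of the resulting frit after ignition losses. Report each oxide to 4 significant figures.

Working values are printed, with 4-significant-figure rounding, within the worked lines — all internal work runs at full float precision in all steps — every reported number is rounded once only; derived quantities are recomputed at exact precision (ignition loss, yield, totals, five oxide percentages, glass mass) from the batch weights on 342.2 pbw of glass, exactly as shown in either problem or answer.
Oxide-by-oxide delivered mass:
  SrO: 56.20·0.7026 = 39.49 pbw
  B2O3: 33.92·0.4833 = 16.39 pbw
  Na2O: 33.92·0.2131 + 87.84·0.1126 = 17.12 pbw
  Al2O3: 87.84·0.1944 + 58.64·0.6582 + 154.1·0.003000 = 56.14 pbw
  SiO2: 87.84·0.6798 + 154.1·0.9950 = 213.0 pbw
LOI: 33.92·0.3036 + 87.84·0.01320 + 58.64·0.3418 + 154.1·0.002000 + 56.20·0.2974 = 48.52 pbw
The glass mass, total less LOI, = 390.7 − 48.52 = 342.2 pbw (matching Σ of the oxides)
each oxide over glass, ×100, is wt %

Glass mass = 342.2 pbw (batch 390.7 − LOI 48.52).
Composition: SrO 11.54%, B2O3 4.791%, Na2O 5.003%, Al2O3 16.41%, SiO2 62.26%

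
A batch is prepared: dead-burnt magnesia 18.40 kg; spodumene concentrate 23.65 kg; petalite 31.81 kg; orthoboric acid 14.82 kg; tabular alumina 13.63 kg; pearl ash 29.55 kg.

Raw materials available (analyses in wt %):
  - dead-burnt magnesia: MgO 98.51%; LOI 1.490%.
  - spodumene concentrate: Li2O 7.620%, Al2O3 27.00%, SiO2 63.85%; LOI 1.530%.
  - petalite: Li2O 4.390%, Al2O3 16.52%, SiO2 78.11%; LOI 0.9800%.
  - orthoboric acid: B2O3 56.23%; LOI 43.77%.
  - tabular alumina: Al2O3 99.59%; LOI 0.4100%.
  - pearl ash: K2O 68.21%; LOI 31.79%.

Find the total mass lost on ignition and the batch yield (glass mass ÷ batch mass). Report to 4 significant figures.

LOI loss = 16.88 kg; glass = 115.0 kg; yield = 87.20%

Working values are displayed rounded off to 4 significant figures at each printed step — every computation holds full precision all the way through; a single rounding produces each reported result — all derived quantities, which include net glass mass, the totals, yield, six oxide percentages, LOI, are rebuilt at full precision, exactly as printed in the question or the answer, from the batch weights on 115.0 kg of glass.
LOI of each material in turn:
  dead-burnt magnesia: 18.40 × 0.01490 = 0.2742 kg
  spodumene concentrate: 23.65 × 0.01530 = 0.3618 kg
  petalite: 31.81 × 0.009800 = 0.3117 kg
  orthoboric acid: 14.82 × 0.4377 = 6.487 kg
  tabular alumina: 13.63 × 0.004100 = 0.05588 kg
  pearl ash: 29.55 × 0.3179 = 9.394 kg
Total LOI = 16.88 kg
Glass = batch − LOI = 131.9 − 16.88 = 115.0 kg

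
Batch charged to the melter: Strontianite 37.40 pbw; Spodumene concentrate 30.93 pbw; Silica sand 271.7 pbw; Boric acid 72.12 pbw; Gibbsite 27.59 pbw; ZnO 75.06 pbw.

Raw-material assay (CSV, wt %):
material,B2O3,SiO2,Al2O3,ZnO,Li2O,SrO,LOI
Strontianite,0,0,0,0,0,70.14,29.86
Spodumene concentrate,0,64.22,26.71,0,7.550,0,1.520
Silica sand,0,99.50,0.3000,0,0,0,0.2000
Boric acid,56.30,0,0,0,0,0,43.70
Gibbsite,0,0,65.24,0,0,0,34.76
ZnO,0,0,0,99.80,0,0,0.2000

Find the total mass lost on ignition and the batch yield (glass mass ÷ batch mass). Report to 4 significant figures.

LOI loss = 53.44 pbw; glass = 461.4 pbw; yield = 89.62%

Full precision is held in all steps. In-progress results are displayed rounded to 4 significant figures across the worked steps; each reported value sees exactly one rounding; all derived quantities are carried at exact precision (the yield, ignition loss, six oxide percentages, totals, glass mass) starting from the weights on 461.4 pbw of glass, as quoted within the problem or answer text.
Material-by-material LOI:
  Strontianite: 37.40 × 0.2986 = 11.17 pbw
  Spodumene concentrate: 30.93 × 0.01520 = 0.4701 pbw
  Silica sand: 271.7 × 0.002000 = 0.5434 pbw
  Boric acid: 72.12 × 0.4370 = 31.52 pbw
  Gibbsite: 27.59 × 0.3476 = 9.590 pbw
  ZnO: 75.06 × 0.002000 = 0.1501 pbw
Total LOI = 53.44 pbw
Glass = batch − LOI = 514.8 − 53.44 = 461.4 pbw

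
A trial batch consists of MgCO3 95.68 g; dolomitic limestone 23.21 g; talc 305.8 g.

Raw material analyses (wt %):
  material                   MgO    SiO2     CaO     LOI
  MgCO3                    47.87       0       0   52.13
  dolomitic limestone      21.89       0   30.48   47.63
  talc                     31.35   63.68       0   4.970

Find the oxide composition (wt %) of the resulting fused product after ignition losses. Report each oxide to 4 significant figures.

The working math keeps full precision through every step — mid-chain values are printed (rounded to 4 significant figures) in the printout. Every reported number takes a single rounding — derived quantities, including glass mass, LOI, totals, yield, three oxide percentages, are carried from the weighed amounts for 348.6 g of glass in full precision, as they appear in question or answer.
Mass of each oxide from the mix:
  MgO: 95.68·0.4787 + 23.21·0.2189 + 305.8·0.3135 = 146.8 g
  SiO2: 305.8·0.6368 = 194.7 g
  CaO: 23.21·0.3048 = 7.074 g
LOI: 95.68·0.5213 + 23.21·0.4763 + 305.8·0.04970 = 76.13 g
Glass mass = batch − LOI = 424.7 − 76.13 = 348.6 g (consistent with Σ oxide mass)
wt % = oxide mass / glass mass × 100

Glass mass = 348.6 g (batch 424.7 − LOI 76.13).
Composition: MgO 42.10%, SiO2 55.87%, CaO 2.030%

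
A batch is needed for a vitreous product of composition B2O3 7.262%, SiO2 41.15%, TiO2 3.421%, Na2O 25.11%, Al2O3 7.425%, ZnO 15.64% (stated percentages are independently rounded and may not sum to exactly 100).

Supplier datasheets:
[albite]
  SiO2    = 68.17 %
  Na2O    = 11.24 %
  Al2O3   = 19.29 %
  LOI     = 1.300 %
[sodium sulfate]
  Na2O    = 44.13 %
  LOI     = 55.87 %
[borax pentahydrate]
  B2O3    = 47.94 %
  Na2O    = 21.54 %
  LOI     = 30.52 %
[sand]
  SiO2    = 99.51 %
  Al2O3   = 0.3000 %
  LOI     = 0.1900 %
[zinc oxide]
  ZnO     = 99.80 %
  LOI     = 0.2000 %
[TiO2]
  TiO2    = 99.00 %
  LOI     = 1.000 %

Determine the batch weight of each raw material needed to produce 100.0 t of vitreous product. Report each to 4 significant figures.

Batch per 100.0 t vitreous product:
  albite: 38.26 t
  sodium sulfate: 39.76 t
  borax pentahydrate: 15.15 t
  sand: 15.15 t
  zinc oxide: 15.67 t
  TiO2: 3.456 t
Total batch = 127.4 t; LOI loss = 27.43 t; yield = 78.48%

Each numeric step holds full precision through every step — intermediates appear (rounded to four significant figures) in the printout — exactly one rounding is applied to every reported number; the derived quantities (ignition loss, net glass mass, the yield, totals, the six compositions) are re-derived starting from the weights for 100.0 t of glass in exact precision, as set out in problem or answer.
Oxide mass targets, per 100.0 t vitreous product:
  B2O3: 7.262% × 100.0 = 7.262 t
  SiO2: 41.15% × 100.0 = 41.15 t
  TiO2: 3.421% × 100.0 = 3.421 t
  Na2O: 25.11% × 100.0 = 25.11 t
  Al2O3: 7.425% × 100.0 = 7.425 t
  ZnO: 15.64% × 100.0 = 15.64 t
A balance pass over the oxides, from the weights as reported, at the basis given (summed amounts equal target values exact up to rounding of places):
  B2O3: 15.15·0.4794 = 7.263 t (target 7.262 t)
  SiO2: 38.26·0.6817 + 15.15·0.9951 = 41.16 t (target 41.15 t)
  TiO2: 3.456·0.9900 = 3.421 t (target 3.421 t)
  Na2O: 38.26·0.1124 + 39.76·0.4413 + 15.15·0.2154 = 25.11 t (target 25.11 t)
  Al2O3: 38.26·0.1929 + 15.15·0.003000 = 7.426 t (target 7.425 t)
  ZnO: 15.67·0.9980 = 15.64 t (target 15.64 t)
Auditing the glass mass value: batch Σ − ignition loss = 100.0 t (targets for the oxides total 100.0 t; stated basis 100.0 t — rounding explains the deltas).
Whole-batch sum: Σ batch = 127.4 t; ignition loss, Σ(batch × LOI) = 27.43 t; as yield: glass ÷ batch → 78.48%.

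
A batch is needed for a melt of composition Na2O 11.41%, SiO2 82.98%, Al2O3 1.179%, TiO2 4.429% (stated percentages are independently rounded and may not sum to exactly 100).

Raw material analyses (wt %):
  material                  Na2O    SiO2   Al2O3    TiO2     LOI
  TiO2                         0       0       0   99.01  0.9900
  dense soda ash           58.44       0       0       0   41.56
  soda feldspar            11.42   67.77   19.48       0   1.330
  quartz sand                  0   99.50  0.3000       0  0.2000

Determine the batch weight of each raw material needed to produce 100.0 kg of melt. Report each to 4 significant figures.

The intermediate values are printed rounded off to 4 significant digits between the steps. Every computation runs at exact precision all the way through — a single rounding yields each reported result. All derived quantities, which include totals, four oxide percentages, yield, glass mass, ignition loss, are recomputed at full precision, as they appear in either problem or answer, from the batch weights for 100.0 kg of glass.
Oxide mass targets, per 100.0 kg melt:
  Na2O: 11.41% × 100.0 = 11.41 kg
  SiO2: 82.98% × 100.0 = 82.98 kg
  Al2O3: 1.179% × 100.0 = 1.179 kg
  TiO2: 4.429% × 100.0 = 4.429 kg
Mass-balance tally per oxide using the reported weights, under the basis named above (delivered sums recover each target exact up to rounding of places):
  Na2O: 18.58·0.5844 + 4.819·0.1142 = 11.41 kg (target 11.41 kg)
  SiO2: 4.819·0.6777 + 80.12·0.9950 = 82.99 kg (target 82.98 kg)
  Al2O3: 4.819·0.1948 + 80.12·0.003000 = 1.179 kg (target 1.179 kg)
  TiO2: 4.473·0.9901 = 4.429 kg (target 4.429 kg)
Glass-mass closure: net batch after ignition = 100.0 kg (targets for the oxides total 100.0 kg; with the basis standing at 100.0 kg — any gap is answer rounding).
Adding the batch up: Σ batch = 108.0 kg; loss to ignition Σ batch·LOI = 7.990 kg; glass ÷ batch gives a yield of 92.60%.

Batch per 100.0 kg melt:
  TiO2: 4.473 kg
  dense soda ash: 18.58 kg
  soda feldspar: 4.819 kg
  quartz sand: 80.12 kg
Total batch = 108.0 kg; LOI loss = 7.990 kg; yield = 92.60%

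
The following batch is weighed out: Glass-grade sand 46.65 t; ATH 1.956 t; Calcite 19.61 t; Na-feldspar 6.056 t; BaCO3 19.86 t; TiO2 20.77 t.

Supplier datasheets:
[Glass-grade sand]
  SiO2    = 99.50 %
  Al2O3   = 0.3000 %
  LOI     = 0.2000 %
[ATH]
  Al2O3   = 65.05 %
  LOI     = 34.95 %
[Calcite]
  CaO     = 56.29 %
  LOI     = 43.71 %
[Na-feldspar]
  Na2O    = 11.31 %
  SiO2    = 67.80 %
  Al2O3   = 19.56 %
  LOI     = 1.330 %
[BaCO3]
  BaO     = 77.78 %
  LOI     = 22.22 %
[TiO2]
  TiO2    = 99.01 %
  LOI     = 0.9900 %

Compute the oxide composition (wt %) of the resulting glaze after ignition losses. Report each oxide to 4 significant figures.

The working math keeps full float precision all the way through. Rounding to 4 significant digits extends to each intermediate as printed — each reported number is rounded a single time; all derived quantities are carried starting from the weights on 100.9 t of glass in full precision (net glass mass, totals, ignition loss, the six compositions, the yield) as they appear in either problem or answer.
Per-oxide mass from batch:
  CaO: 19.61·0.5629 = 11.04 t
  Na2O: 6.056·0.1131 = 0.6849 t
  TiO2: 20.77·0.9901 = 20.56 t
  SiO2: 46.65·0.9950 + 6.056·0.6780 = 50.52 t
  BaO: 19.86·0.7778 = 15.45 t
  Al2O3: 46.65·0.003000 + 1.956·0.6505 + 6.056·0.1956 = 2.597 t
LOI: 46.65·0.002000 + 1.956·0.3495 + 19.61·0.4371 + 6.056·0.01330 + 19.86·0.2222 + 20.77·0.009900 = 14.05 t
batch − LOI leaves glass = 114.9 − 14.05 = 100.9 t (matching Σ of the oxides)
each wt % is 100 × oxide ÷ glass

Glass mass = 100.9 t (batch 114.9 − LOI 14.05).
Composition: CaO 10.94%, Na2O 0.6791%, TiO2 20.39%, SiO2 50.09%, BaO 15.32%, Al2O3 2.575%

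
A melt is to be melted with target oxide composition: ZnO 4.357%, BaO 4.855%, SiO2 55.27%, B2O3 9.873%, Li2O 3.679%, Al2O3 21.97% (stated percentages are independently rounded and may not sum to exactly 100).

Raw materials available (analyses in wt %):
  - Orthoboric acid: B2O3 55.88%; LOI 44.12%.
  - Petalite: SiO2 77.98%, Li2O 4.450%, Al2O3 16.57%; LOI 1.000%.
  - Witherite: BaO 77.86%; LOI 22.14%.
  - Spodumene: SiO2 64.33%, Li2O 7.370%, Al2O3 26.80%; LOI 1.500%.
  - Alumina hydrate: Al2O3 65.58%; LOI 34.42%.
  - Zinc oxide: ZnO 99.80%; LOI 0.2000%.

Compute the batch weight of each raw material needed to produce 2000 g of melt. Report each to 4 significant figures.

Batch per 2000 g melt:
  Orthoboric acid: 353.4 g
  Petalite: 1183 g
  Witherite: 124.7 g
  Spodumene: 283.8 g
  Alumina hydrate: 255.0 g
  Zinc oxide: 87.31 g
Total batch = 2287 g; LOI loss = 287.6 g; yield = 87.43%

The whole derivation holds exact precision all the way through — rounding to 4 significant figures extends to each mid-chain value as printed. Each reported figure takes just one rounding. The derived quantities, which include yield, totals, net glass mass, ignition loss, the six compositions, are carried in full precision, exactly as shown in either problem or answer, starting from the weights per 2000 g of glass.
Oxide-by-oxide targets in 2000 g melt:
  ZnO: 4.357% × 2000 = 87.14 g
  BaO: 4.855% × 2000 = 97.10 g
  SiO2: 55.27% × 2000 = 1105 g
  B2O3: 9.873% × 2000 = 197.5 g
  Li2O: 3.679% × 2000 = 73.58 g
  Al2O3: 21.97% × 2000 = 439.4 g
Mass-balance tally per oxide applying the batch weights above, per the basis as stated (delivered sums recover each target net of answer rounding effects):
  ZnO: 87.31·0.9980 = 87.14 g (target 87.14 g)
  BaO: 124.7·0.7786 = 97.09 g (target 97.10 g)
  SiO2: 1183·0.7798 + 283.8·0.6433 = 1105 g (target 1105 g)
  B2O3: 353.4·0.5588 = 197.5 g (target 197.5 g)
  Li2O: 1183·0.04450 + 283.8·0.07370 = 73.56 g (target 73.58 g)
  Al2O3: 1183·0.1657 + 283.8·0.2680 + 255.0·0.6558 = 439.3 g (target 439.4 g)
Glass-mass closure: Σ batch − LOI loss = 2000 g (oxide target masses add up to 2000 g; stated basis 2000 g — rounding explains the deltas).
Total batch = Σ batch = 2287 g; LOI removed, Σ of batch·LOI: 287.6 g; as yield: glass ÷ batch → 87.43%.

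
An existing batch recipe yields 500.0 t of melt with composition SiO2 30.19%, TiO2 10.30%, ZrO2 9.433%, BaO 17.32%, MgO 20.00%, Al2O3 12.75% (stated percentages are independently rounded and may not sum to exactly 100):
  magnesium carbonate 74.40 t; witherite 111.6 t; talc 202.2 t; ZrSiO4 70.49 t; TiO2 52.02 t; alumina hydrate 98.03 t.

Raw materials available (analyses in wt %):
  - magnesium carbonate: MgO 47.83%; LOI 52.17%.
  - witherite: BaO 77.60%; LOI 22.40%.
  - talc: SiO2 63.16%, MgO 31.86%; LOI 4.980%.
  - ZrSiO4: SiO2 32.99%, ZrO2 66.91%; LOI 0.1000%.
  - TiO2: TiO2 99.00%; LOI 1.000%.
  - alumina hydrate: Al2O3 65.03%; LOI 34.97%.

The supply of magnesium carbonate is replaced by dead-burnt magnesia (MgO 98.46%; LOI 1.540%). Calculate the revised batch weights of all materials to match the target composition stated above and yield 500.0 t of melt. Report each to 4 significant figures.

Revised batch per 500.0 t melt:
  dead-burnt magnesia: 36.14 t
  witherite: 111.6 t
  talc: 202.2 t
  ZrSiO4: 70.49 t
  TiO2: 52.02 t
  alumina hydrate: 98.03 t
Total batch = 570.5 t; LOI loss = 70.50 t

All internal work keeps full precision in all steps; the intermediate values are shown with 4-significant-digit rounding within the worked lines; every reported number receives exactly one rounding; derived quantities, which include LOI, net glass mass, totals, six oxide percentages, the yield, are rebuilt at full float precision, precisely as stated by question or answer, from the weighed amounts for 500.0 t of glass.
Per-oxide target masses for 500.0 t melt:
  SiO2: 30.19% × 500.0 = 151.0 t
  TiO2: 10.30% × 500.0 = 51.50 t
  ZrO2: 9.433% × 500.0 = 47.16 t
  BaO: 17.32% × 500.0 = 86.60 t
  MgO: 20.00% × 500.0 = 100.0 t
  Al2O3: 12.75% × 500.0 = 63.75 t
Mass-balance tally per oxide applying the batch weights above, at the basis given (every target is met by its sum net of answer rounding effects):
  SiO2: 202.2·0.6316 + 70.49·0.3299 = 151.0 t (target 151.0 t)
  TiO2: 52.02·0.9900 = 51.50 t (target 51.50 t)
  ZrO2: 70.49·0.6691 = 47.16 t (target 47.16 t)
  BaO: 111.6·0.7760 = 86.60 t (target 86.60 t)
  MgO: 36.14·0.9846 + 202.2·0.3186 = 100.0 t (target 100.0 t)
  Al2O3: 98.03·0.6503 = 63.75 t (target 63.75 t)
Auditing the glass mass value: total batch − LOI = 500.0 t (summing oxide targets gives 500.0 t; basis as stated: 500.0 t — differing by rounding only).
Whole-batch sum: Σ batch = 570.5 t; ignition loss, Σ(batch × LOI) = 70.50 t; the yield ratio, glass ÷ batch: 87.64%.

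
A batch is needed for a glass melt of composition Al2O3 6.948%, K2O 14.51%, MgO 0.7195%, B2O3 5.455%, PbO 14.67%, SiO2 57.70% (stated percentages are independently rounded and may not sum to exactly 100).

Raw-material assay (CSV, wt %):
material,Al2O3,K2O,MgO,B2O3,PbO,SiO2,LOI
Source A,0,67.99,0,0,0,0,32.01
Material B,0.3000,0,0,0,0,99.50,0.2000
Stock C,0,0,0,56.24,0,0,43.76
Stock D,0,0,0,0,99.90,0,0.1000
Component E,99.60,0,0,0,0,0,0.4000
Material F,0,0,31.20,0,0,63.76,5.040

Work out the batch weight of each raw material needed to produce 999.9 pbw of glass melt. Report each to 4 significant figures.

Batch per 999.9 pbw glass melt:
  Source A: 213.4 pbw
  Material B: 565.1 pbw
  Stock C: 96.99 pbw
  Stock D: 146.8 pbw
  Component E: 68.05 pbw
  Material F: 23.06 pbw
Total batch = 1113 pbw; LOI loss = 113.5 pbw; yield = 89.81%

All arithmetic keeps full precision at all times — the intermediate values are printed, with 4-significant-figure rounding, in the printout. Each reported result undergoes a single rounding — all derived quantities are recomputed in exact precision (the totals, yield, glass mass, six oxide percentages, LOI) using the weight values per 999.9 pbw of glass, as quoted within the problem or the answer.
The oxide mass targets at 999.9 pbw glass melt:
  Al2O3: 6.948% × 999.9 = 69.47 pbw
  K2O: 14.51% × 999.9 = 145.1 pbw
  MgO: 0.7195% × 999.9 = 7.194 pbw
  B2O3: 5.455% × 999.9 = 54.54 pbw
  PbO: 14.67% × 999.9 = 146.7 pbw
  SiO2: 57.70% × 999.9 = 576.9 pbw
Sums-versus-targets review with the batch weights as given, relative to the basis at hand (every target is met by its sum inside rounding margins):
  Al2O3: 565.1·0.003000 + 68.05·0.9960 = 69.47 pbw (target 69.47 pbw)
  K2O: 213.4·0.6799 = 145.1 pbw (target 145.1 pbw)
  MgO: 23.06·0.3120 = 7.195 pbw (target 7.194 pbw)
  B2O3: 96.99·0.5624 = 54.55 pbw (target 54.54 pbw)
  PbO: 146.8·0.9990 = 146.7 pbw (target 146.7 pbw)
  SiO2: 565.1·0.9950 + 23.06·0.6376 = 577.0 pbw (target 576.9 pbw)
Glass mass check: total batch − LOI = 999.9 pbw (the Σ of target masses is 999.9 pbw; with the basis standing at 999.9 pbw — a pure rounding effect).
Batch grand total — Σ batch = 1113 pbw; LOI loss = Σ batch·LOI = 113.5 pbw; glass ÷ batch gives a yield of 89.81%.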